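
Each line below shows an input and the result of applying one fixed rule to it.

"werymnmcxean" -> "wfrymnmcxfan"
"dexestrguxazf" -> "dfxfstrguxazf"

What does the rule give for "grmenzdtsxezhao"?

grmfnzdtsxfzhao

In each case the input is transformed by: replace every "e" with "f".
"grmenzdtsxezhao" → "grmfnzdtsxfzhao".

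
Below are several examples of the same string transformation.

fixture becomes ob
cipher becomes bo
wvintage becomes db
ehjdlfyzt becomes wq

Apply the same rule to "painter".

Looking at the pairs, the operation is to shift every letter 3 places backward in the alphabet (wrapping around), then keep only the last 2 characters.
For "painter" the result is "bo".

bo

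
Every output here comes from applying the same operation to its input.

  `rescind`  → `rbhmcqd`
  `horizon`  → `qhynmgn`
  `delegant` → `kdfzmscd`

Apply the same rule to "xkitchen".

hsbgdmwj

The pattern: shift every letter 1 place backward in the alphabet (wrapping around), then move the first 2 characters to the end (rotate left by 2).
Starting from "xkitchen": after the first operation, "wjhsbgdm"; after the second, "hsbgdmwj".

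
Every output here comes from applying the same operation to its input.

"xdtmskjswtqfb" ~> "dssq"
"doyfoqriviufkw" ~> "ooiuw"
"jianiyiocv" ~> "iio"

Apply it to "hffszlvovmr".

fzor

What's happening: keep one character in every 3, starting at position 2 (positions 2nd, 5th, 8th, ...).
For "hffszlvovmr" the result is "fzor".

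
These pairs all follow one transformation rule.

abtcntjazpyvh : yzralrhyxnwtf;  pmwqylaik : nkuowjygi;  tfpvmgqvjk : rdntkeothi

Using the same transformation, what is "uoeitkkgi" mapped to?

smcgriieg

In each case the input is transformed by: shift every letter 2 places backward in the alphabet (wrapping around).
"uoeitkkgi" → "smcgriieg".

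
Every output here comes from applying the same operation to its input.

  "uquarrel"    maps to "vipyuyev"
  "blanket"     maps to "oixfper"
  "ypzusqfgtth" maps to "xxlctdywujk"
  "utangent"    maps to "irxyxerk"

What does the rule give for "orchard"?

In each case the input is transformed by: shift every letter 4 places forward in the alphabet (wrapping around), then move the last 3 characters to the front (rotate right by 3).
"orchard" → "svglevh" → "evhsvgl".

evhsvgl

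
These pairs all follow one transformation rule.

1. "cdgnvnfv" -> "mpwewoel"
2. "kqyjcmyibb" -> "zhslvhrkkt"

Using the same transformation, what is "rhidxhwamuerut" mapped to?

The pattern: move the first character to the end, then shift every letter 9 places forward in the alphabet (wrapping around).
For "rhidxhwamuerut", step one produces "hidxhwamuerutr"; step two turns that into "qrmgqfjvdnadca".

qrmgqfjvdnadca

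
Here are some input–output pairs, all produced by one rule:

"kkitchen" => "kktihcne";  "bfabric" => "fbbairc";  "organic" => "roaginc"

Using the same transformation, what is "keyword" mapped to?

ekwyrod

The pattern: swap each adjacent pair of characters (1↔2, 3↔4, ...).
On "keyword" that produces "ekwyrod".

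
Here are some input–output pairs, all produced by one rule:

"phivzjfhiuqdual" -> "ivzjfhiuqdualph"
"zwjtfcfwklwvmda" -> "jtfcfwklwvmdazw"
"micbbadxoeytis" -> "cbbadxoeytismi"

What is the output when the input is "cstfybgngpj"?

The pattern: move the first 2 characters to the end (rotate left by 2).
So "cstfybgngpj" becomes "tfybgngpjcs".

tfybgngpjcs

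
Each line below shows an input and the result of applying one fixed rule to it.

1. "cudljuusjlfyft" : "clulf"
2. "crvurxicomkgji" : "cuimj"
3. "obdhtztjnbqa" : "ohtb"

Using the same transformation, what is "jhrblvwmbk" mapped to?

The pattern: keep one character in every 3, starting at position 1 (positions 1st, 4th, 7th, ...).
"jhrblvwmbk" → "jbwk".

jbwk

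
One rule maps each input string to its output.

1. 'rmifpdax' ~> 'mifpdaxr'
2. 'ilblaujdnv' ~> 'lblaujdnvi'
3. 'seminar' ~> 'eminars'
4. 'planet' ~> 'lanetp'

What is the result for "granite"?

In each case the input is transformed by: move the first character to the end.
Applying that to "granite" gives "raniteg".

raniteg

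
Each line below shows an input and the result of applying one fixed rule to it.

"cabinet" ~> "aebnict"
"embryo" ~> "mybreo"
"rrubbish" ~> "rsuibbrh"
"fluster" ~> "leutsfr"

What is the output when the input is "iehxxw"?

Looking at the pairs, the operation is to take characters alternately from the front and the back (1st, last, 2nd, 2nd-last, ...), then move the first 2 characters to the end (rotate left by 2).
For "iehxxw", step one produces "iwexhx"; step two turns that into "exhxiw".

exhxiw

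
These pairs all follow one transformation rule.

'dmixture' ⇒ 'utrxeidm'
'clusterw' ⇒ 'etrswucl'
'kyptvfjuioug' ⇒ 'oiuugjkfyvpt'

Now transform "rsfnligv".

ilgnvfrs

Looking at the pairs, the operation is to move the last 3 characters to the front (rotate right by 3), then take characters alternately from the front and the back (1st, last, 2nd, 2nd-last, ...).
Starting from "rsfnligv": after the first operation, "igvrsfnl"; after the second, "ilgnvfrs".
(Check on "kyptvfjuioug": → "ougkyptvfjui" → "oiuugjkfyvpt" ✓)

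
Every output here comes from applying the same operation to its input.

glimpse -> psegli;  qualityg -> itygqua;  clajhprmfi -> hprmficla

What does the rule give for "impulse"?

Each output is the input with this applied: move the first 3 characters to the end (rotate left by 3), then delete the first character.
So "impulse" becomes "lseimp".
(Check on "glimpse": → "mpsegli" → "psegli" ✓)

lseimp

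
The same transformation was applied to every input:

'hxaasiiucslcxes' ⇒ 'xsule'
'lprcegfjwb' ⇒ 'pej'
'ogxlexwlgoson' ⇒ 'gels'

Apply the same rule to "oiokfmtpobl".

ifpl

The rule is to keep one character in every 3, starting at position 2 (positions 2nd, 5th, 8th, ...).
On "oiokfmtpobl" that produces "ifpl".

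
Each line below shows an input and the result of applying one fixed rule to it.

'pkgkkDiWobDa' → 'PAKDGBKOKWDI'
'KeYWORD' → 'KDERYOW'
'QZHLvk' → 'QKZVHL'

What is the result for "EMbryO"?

EOMYBR

Rule — take characters alternately from the front and the back (1st, last, 2nd, 2nd-last, ...), then convert every letter to uppercase.
Starting from "EMbryO": after the first operation, "EOMybr"; after the second, "EOMYBR".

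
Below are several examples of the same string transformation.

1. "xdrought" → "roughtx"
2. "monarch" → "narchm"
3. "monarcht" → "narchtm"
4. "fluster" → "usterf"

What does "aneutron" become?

eutrona

Looking at the pairs, the operation is to move the first 2 characters to the end (rotate left by 2), then delete the last character.
Working it through for "aneutron": intermediate "eutronan", final "eutrona".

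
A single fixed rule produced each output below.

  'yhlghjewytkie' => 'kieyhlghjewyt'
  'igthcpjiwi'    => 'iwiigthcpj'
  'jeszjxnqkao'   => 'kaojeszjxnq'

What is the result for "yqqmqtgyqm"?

Rule — move the last 3 characters to the front (rotate right by 3).
On "yqqmqtgyqm" that produces "yqmyqqmqtg".

yqmyqqmqtg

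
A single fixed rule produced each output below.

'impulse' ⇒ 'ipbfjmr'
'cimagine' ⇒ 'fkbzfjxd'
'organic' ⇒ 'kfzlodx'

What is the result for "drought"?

deqaolr

Rule — shift every letter 3 places backward in the alphabet (wrapping around), then move the last 3 characters to the front (rotate right by 3).
For "drought", step one produces "aolrdeq"; step two turns that into "deqaolr".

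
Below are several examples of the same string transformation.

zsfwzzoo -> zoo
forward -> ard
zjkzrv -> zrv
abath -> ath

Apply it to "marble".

ble

Each output is the input with this applied: keep only the last 3 characters.
On "marble" that produces "ble".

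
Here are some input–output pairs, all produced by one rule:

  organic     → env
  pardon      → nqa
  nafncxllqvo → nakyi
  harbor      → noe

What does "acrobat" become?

Rule — shift every letter 13 places forward in the alphabet (wrapping around) — i.e. ROT13, then keep every other character starting from the second (positions 2nd, 4th, 6th, ...).
Working it through for "acrobat": intermediate "npebong", final "pbn".

pbn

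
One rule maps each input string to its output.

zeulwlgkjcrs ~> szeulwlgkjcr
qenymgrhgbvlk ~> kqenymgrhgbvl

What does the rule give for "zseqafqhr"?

rzseqafqh

The rule is to move the last character to the front.
So "zseqafqhr" becomes "rzseqafqh".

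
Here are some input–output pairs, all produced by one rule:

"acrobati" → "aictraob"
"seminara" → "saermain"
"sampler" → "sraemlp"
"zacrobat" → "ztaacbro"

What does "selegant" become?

Looking at the pairs, the operation is to take characters alternately from the front and the back (1st, last, 2nd, 2nd-last, ...).
So "selegant" becomes "stenlaeg".

stenlaeg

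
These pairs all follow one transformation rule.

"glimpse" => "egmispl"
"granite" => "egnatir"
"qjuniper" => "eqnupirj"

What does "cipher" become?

The pattern: swap each adjacent pair of characters (1↔2, 3↔4, ...), then swap the first and last characters.
Starting from "cipher": after the first operation, "ichpre"; after the second, "echpri".

echpri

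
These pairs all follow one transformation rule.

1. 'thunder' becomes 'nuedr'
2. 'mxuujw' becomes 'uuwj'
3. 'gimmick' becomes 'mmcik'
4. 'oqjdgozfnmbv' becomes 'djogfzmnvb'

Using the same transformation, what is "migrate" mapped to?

Each output is the input with this applied: swap each adjacent pair of characters (1↔2, 3↔4, ...), then delete the first 2 characters.
For "migrate", step one produces "imrgtae"; step two turns that into "rgtae".

rgtae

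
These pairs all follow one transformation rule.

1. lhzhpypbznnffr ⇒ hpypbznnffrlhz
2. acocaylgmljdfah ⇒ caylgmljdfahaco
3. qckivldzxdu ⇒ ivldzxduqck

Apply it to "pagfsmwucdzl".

fsmwucdzlpag

In each case the input is transformed by: move the first 3 characters to the end (rotate left by 3).
Applying that to "pagfsmwucdzl" gives "fsmwucdzlpag".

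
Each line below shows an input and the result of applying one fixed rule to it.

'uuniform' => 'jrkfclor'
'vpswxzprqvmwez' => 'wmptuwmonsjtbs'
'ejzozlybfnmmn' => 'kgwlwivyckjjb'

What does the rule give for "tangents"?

Each output is the input with this applied: swap the first and last characters, then shift every letter 3 places backward in the alphabet (wrapping around).
"tangents" → "sangentt" → "pxkdbkqq".

pxkdbkqq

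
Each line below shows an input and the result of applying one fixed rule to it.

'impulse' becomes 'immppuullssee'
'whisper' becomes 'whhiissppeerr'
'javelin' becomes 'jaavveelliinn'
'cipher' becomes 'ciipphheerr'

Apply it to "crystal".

The rule is to double every character, then delete the first character.
For "crystal", step one produces "ccrryyssttaall"; step two turns that into "crryyssttaall".
(Check on "cipher": → "cciipphheerr" → "ciipphheerr" ✓)

crryyssttaall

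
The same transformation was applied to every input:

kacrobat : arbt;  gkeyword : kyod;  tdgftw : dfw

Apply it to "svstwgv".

vtg

In each case the input is transformed by: keep every other character starting from the second (positions 2nd, 4th, 6th, ...).
Applying that to "svstwgv" gives "vtg".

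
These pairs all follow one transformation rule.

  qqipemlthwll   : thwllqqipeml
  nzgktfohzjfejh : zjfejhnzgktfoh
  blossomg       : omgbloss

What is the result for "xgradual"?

The pattern: swap the front and back halves of the string, then move the first character to the end.
Working it through for "xgradual": intermediate "dualxgra", final "ualxgrad".

ualxgrad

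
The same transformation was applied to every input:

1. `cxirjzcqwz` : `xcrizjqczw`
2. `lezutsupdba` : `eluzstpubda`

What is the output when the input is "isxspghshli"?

sisxgpshlhi

The pattern: swap each adjacent pair of characters (1↔2, 3↔4, ...).
On "isxspghshli" that produces "sisxgpshlhi".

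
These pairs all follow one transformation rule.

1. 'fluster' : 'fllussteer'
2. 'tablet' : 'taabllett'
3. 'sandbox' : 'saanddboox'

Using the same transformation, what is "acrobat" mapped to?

accroobaat

What's happening: repeat every character 3 times, then keep every other character starting from the second (positions 2nd, 4th, 6th, ...).
Starting from "acrobat": after the first operation, "aaacccrrrooobbbaaattt"; after the second, "accroobaat".
(Check on "fluster": → "fffllluuusssttteeerrr" → "fllussteer" ✓)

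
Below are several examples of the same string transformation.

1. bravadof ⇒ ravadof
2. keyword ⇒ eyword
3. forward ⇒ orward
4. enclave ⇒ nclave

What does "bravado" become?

ravado

Rule — delete the first character.
So "bravado" becomes "ravado".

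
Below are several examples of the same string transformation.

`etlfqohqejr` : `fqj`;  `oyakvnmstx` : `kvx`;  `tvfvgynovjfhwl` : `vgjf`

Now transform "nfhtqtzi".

The transformation: swap each adjacent pair of characters (1↔2, 3↔4, ...), then keep one character in every 3, starting at position 3 (positions 3rd, 6th, 9th, ...).
Starting from "nfhtqtzi": after the first operation, "fnthtqiz"; after the second, "tq".

tq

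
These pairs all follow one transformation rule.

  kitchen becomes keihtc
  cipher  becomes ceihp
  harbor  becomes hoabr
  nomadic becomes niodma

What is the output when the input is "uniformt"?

umnriof

What's happening: delete the last character, then take characters alternately from the front and the back (1st, last, 2nd, 2nd-last, ...).
Applying both steps to "uniformt": "uniform", then "umnriof".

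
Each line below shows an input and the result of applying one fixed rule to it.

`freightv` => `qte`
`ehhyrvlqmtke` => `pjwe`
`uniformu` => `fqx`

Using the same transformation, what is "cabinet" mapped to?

Each output is the input with this applied: keep one character in every 3, starting at position 1 (positions 1st, 4th, 7th, ...), then shift every letter 11 places forward in the alphabet (wrapping around).
For "cabinet", step one produces "cit"; step two turns that into "nte".

nte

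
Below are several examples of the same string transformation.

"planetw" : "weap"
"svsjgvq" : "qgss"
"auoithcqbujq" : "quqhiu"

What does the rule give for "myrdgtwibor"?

The rule is to reverse the string, then keep every other character starting from the first (positions 1st, 3rd, 5th, ...).
"myrdgtwibor" → "rbwgrm".

rbwgrm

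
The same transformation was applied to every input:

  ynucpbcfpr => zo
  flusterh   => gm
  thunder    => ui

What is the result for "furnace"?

gv

What's happening: shift every letter 1 place forward in the alphabet (wrapping around), then keep only the first 2 characters.
Doing the same to "furnace": "gv".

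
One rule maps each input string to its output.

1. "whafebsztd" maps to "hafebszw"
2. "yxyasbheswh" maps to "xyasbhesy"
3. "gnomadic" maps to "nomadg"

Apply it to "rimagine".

imagir

Looking at the pairs, the operation is to delete the last 2 characters, then move the first character to the end.
For "rimagine", step one produces "rimagi"; step two turns that into "imagir".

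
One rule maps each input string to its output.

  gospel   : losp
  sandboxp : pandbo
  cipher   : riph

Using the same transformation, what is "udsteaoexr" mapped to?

The pattern: swap the first and last characters, then delete the last 2 characters.
For "udsteaoexr", step one produces "rdsteaoexu"; step two turns that into "rdsteaoe".

rdsteaoe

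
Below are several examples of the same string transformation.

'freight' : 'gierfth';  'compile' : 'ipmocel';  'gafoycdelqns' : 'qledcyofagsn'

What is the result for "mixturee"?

What's happening: move the last 2 characters to the front (rotate right by 2), then reverse the string.
So "mixturee" becomes "rutximee".

rutximee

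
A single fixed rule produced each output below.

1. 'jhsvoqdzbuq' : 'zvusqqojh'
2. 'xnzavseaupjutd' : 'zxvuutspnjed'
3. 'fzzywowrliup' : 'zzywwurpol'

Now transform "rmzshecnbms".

zssrnmmhe

In each case the input is transformed by: sort the characters into reverse alphabetical order, then delete the last 2 characters.
On "rmzshecnbms": the first step gives "zssrnmmhecb", and the second then gives "zssrnmmhe".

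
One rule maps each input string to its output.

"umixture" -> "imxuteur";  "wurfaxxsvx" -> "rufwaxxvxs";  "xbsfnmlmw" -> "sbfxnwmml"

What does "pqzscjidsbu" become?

zqspcujbisd

Looking at the pairs, the operation is to move the first 2 characters to the end (rotate left by 2), then take characters alternately from the front and the back (1st, last, 2nd, 2nd-last, ...).
Applying both steps to "pqzscjidsbu": "zscjidsbupq", then "zqspcujbisd".
(Check on "xbsfnmlmw": → "sfnmlmwxb" → "sbfxnwmml" ✓)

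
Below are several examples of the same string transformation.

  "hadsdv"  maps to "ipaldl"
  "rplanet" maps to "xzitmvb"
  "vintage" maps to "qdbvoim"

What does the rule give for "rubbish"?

czjjaqp

Looking at the pairs, the operation is to swap each adjacent pair of characters (1↔2, 3↔4, ...), then shift every letter 8 places forward in the alphabet (wrapping around).
Working it through for "rubbish": intermediate "urbbsih", final "czjjaqp".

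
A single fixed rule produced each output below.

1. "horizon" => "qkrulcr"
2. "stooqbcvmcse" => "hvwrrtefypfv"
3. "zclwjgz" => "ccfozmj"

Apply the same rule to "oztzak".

Each output is the input with this applied: move the last character to the front, then shift every letter 3 places forward in the alphabet (wrapping around).
Starting from "oztzak": after the first operation, "koztza"; after the second, "nrcwcd".

nrcwcd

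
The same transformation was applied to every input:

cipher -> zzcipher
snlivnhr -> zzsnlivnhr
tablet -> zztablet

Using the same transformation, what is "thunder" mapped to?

zzthunder

What's happening: prepend "zz".
On "thunder" that produces "zzthunder".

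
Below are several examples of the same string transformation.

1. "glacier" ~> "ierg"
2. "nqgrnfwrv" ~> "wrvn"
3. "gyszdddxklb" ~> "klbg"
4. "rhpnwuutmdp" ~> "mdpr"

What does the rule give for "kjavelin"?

link

Rule — move the first character to the end, then keep only the last 4 characters.
Working it through for "kjavelin": intermediate "javelink", final "link".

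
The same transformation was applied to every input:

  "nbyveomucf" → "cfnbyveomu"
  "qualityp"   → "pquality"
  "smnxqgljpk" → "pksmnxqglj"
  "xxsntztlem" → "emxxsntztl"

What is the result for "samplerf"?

Each output is the input with this applied: move the first 3 characters to the end (rotate left by 3), then swap the front and back halves of the string.
On "samplerf": the first step gives "plerfsam", and the second then gives "fsampler".

fsampler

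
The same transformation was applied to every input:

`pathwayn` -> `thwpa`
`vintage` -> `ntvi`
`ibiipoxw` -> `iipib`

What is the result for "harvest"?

Looking at the pairs, the operation is to delete the last 3 characters, then move the first 2 characters to the end (rotate left by 2).
Doing the same to "harvest": "rvha".

rvha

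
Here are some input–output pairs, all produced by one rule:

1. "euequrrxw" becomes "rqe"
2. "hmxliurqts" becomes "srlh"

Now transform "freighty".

tif

Rule — keep one character in every 3, starting at position 1 (positions 1st, 4th, 7th, ...), then reverse the string.
On "freighty": the first step gives "fit", and the second then gives "tif".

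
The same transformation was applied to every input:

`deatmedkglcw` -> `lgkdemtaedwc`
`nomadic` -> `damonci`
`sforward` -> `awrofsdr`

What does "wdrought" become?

The transformation: reverse the string, then move the first 2 characters to the end (rotate left by 2).
On "wdrought": the first step gives "thguordw", and the second then gives "guordwth".

guordwth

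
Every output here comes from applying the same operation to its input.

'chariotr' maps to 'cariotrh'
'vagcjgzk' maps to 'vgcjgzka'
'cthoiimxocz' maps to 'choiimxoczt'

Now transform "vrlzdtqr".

vlzdtqrr

Each output is the input with this applied: move the first character to the end, then swap the first and last characters.
For "vrlzdtqr", step one produces "rlzdtqrv"; step two turns that into "vlzdtqrr".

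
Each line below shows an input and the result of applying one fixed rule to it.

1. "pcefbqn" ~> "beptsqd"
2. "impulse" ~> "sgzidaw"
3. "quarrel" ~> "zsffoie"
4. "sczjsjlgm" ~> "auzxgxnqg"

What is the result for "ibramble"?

szpaofpw

Each output is the input with this applied: reverse the string, then shift every letter 12 places backward in the alphabet (wrapping around).
On "ibramble": the first step gives "elbmarbi", and the second then gives "szpaofpw".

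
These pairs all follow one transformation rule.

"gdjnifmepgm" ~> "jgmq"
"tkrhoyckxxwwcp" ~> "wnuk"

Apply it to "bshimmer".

Rule — shift every letter 3 places forward in the alphabet (wrapping around), then keep only the first 4 characters.
Working it through for "bshimmer": intermediate "evklpphu", final "evkl".
(Check on "gdjnifmepgm": → "jgmqliphsjp" → "jgmq" ✓)

evkl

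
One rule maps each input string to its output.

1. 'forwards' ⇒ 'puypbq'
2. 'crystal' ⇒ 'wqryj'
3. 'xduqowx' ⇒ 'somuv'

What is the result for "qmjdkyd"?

hbiwb

In each case the input is transformed by: delete the first 2 characters, then shift every letter 2 places backward in the alphabet (wrapping around).
On "qmjdkyd": the first step gives "jdkyd", and the second then gives "hbiwb".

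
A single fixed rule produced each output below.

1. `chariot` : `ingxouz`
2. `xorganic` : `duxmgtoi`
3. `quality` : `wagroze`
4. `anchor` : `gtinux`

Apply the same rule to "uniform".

The rule is to shift every letter 6 places forward in the alphabet (wrapping around).
Doing the same to "uniform": "atoluxs".

atoluxs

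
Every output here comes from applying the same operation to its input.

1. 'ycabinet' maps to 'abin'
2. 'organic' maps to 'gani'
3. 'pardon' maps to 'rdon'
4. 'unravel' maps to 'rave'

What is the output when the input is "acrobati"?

roba

The transformation: move the first 2 characters to the end (rotate left by 2), then keep only the first 4 characters.
Working it through for "acrobati": intermediate "robatiac", final "roba".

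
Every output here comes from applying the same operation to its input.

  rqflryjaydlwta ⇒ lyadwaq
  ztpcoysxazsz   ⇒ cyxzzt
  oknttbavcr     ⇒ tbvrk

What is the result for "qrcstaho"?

In each case the input is transformed by: move the first 2 characters to the end (rotate left by 2), then keep every other character starting from the second (positions 2nd, 4th, 6th, ...).
On "qrcstaho": the first step gives "cstahoqr", and the second then gives "saor".

saor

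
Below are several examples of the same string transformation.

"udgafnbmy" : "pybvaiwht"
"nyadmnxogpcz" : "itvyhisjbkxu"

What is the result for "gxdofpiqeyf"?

Looking at the pairs, the operation is to shift every letter 5 places backward in the alphabet (wrapping around).
Doing the same to "gxdofpiqeyf": "bsyjakdlzta".

bsyjakdlzta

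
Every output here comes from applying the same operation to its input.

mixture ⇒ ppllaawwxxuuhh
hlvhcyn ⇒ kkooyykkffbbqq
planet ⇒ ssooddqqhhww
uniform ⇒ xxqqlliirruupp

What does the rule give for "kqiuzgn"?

nnttllxxccjjqq

The rule is to double every character, then shift every letter 3 places forward in the alphabet (wrapping around).
Applying both steps to "kqiuzgn": "kkqqiiuuzzggnn", then "nnttllxxccjjqq".
(Check on "uniform": → "uunniiffoorrmm" → "xxqqlliirruupp" ✓)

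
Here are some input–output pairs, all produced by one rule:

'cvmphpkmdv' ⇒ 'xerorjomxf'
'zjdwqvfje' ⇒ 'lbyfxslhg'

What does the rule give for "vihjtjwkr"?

kxljlvmyt

The transformation: shift every letter 2 places forward in the alphabet (wrapping around), then swap each adjacent pair of characters (1↔2, 3↔4, ...).
Working it through for "vihjtjwkr": intermediate "xkjlvlymt", final "kxljlvmyt".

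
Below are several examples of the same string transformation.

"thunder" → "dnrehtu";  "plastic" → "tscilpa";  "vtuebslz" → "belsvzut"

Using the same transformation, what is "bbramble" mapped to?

malbberb

Looking at the pairs, the operation is to move the first 3 characters to the end (rotate left by 3), then swap each adjacent pair of characters (1↔2, 3↔4, ...).
"bbramble" → "amblebbr" → "malbberb".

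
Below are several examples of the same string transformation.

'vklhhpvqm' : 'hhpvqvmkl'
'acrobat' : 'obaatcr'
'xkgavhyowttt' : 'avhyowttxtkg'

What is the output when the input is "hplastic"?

astihcpl

What's happening: swap the first and last characters, then move the first 3 characters to the end (rotate left by 3).
Starting from "hplastic": after the first operation, "cplastih"; after the second, "astihcpl".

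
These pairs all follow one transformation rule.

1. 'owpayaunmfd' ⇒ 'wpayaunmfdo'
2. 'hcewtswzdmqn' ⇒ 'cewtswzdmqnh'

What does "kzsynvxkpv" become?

The rule is to move the first character to the end.
"kzsynvxkpv" → "zsynvxkpvk".

zsynvxkpvk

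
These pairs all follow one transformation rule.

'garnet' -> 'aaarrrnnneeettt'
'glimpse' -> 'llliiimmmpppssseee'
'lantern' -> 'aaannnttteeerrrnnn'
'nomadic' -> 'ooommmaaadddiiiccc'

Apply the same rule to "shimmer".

hhhiiimmmmmmeeerrr

The rule is to repeat every character 3 times, then delete the first 3 characters.
So "shimmer" becomes "hhhiiimmmmmmeeerrr".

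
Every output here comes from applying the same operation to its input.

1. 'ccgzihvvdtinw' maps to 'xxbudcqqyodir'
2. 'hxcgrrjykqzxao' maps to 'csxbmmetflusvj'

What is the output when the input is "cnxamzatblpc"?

xisvhuvowgkx

Rule — shift every letter 5 places backward in the alphabet (wrapping around).
For "cnxamzatblpc" the result is "xisvhuvowgkx".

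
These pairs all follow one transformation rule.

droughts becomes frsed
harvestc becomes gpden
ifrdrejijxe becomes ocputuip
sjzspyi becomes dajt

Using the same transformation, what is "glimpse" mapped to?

xadp

Rule — delete the first 3 characters, then shift every letter 11 places forward in the alphabet (wrapping around).
Starting from "glimpse": after the first operation, "mpse"; after the second, "xadp".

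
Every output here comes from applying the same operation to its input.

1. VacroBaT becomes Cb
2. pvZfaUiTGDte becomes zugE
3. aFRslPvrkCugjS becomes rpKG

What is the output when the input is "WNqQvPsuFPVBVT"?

Qpfb

What's happening: keep one character in every 3, starting at position 3 (positions 3rd, 6th, 9th, ...), then flip the case of every letter.
Working it through for "WNqQvPsuFPVBVT": intermediate "qPFB", final "Qpfb".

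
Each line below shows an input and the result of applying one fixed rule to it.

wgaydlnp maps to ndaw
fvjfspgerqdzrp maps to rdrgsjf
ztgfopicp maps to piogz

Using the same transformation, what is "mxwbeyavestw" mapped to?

teaewm

The transformation: keep every other character starting from the first (positions 1st, 3rd, 5th, ...), then reverse the string.
Working it through for "mxwbeyavestw": intermediate "mweaet", final "teaewm".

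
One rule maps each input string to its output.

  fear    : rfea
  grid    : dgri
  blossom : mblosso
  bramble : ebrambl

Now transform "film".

mfil

The pattern: move the last character to the front.
For "film" the result is "mfil".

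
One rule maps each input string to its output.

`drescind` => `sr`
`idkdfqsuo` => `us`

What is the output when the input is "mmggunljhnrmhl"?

ur

In each case the input is transformed by: sort the characters into reverse alphabetical order, then keep only the first 2 characters.
Applying both steps to "mmggunljhnrmhl": "urnnmmmlljhhgg", then "ur".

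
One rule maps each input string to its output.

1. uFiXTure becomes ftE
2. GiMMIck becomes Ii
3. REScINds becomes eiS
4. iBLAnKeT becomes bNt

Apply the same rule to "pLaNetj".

In each case the input is transformed by: keep one character in every 3, starting at position 2 (positions 2nd, 5th, 8th, ...), then flip the case of every letter.
For "pLaNetj", step one produces "Le"; step two turns that into "lE".

lE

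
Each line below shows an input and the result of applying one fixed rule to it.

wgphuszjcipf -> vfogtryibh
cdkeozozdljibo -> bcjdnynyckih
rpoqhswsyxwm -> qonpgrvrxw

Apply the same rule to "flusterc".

Each output is the input with this applied: delete the last 2 characters, then shift every letter 1 place backward in the alphabet (wrapping around).
So "flusterc" becomes "ektrsd".

ektrsd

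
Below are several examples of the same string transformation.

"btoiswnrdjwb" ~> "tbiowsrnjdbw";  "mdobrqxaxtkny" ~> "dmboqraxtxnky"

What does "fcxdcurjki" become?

Each output is the input with this applied: swap each adjacent pair of characters (1↔2, 3↔4, ...).
So "fcxdcurjki" becomes "cfdxucjrik".

cfdxucjrik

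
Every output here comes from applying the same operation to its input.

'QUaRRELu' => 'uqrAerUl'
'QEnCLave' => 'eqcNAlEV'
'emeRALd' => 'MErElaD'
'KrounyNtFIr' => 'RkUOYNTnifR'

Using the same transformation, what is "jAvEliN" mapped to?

The rule is to swap each adjacent pair of characters (1↔2, 3↔4, ...), then flip the case of every letter.
Applying both steps to "jAvEliN": "AjEvilN", then "aJeVILn".

aJeVILn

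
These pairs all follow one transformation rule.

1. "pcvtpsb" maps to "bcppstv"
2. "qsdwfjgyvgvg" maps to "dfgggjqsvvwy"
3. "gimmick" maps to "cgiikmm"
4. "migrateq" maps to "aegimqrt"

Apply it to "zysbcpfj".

The rule is to sort the characters into alphabetical order.
Doing the same to "zysbcpfj": "bcfjpsyz".

bcfjpsyz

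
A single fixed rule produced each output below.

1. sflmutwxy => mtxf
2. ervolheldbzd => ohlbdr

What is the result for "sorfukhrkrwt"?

Rule — keep every other character starting from the second (positions 2nd, 4th, 6th, ...), then move the first character to the end.
Working it through for "sorfukhrkrwt": intermediate "ofkrrt", final "fkrrto".
(Check on "sflmutwxy": → "fmtx" → "mtxf" ✓)

fkrrto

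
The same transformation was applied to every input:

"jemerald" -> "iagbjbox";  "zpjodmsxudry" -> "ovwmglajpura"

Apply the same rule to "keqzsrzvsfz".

cwhbnwpowsp

What's happening: move the last 2 characters to the front (rotate right by 2), then shift every letter 3 places backward in the alphabet (wrapping around).
Starting from "keqzsrzvsfz": after the first operation, "fzkeqzsrzvs"; after the second, "cwhbnwpowsp".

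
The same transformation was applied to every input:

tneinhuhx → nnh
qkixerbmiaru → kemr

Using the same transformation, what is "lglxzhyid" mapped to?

gzi

Rule — keep one character in every 3, starting at position 2 (positions 2nd, 5th, 8th, ...).
Doing the same to "lglxzhyid": "gzi".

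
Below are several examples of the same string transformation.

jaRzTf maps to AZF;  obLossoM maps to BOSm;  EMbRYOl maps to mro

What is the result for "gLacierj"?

lCEJ

What's happening: flip the case of every letter, then keep every other character starting from the second (positions 2nd, 4th, 6th, ...).
For "gLacierj", step one produces "GlACIERJ"; step two turns that into "lCEJ".
(Check on "jaRzTf": → "JArZtF" → "AZF" ✓)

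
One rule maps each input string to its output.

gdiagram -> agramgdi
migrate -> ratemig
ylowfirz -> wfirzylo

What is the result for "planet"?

The rule is to move the first 3 characters to the end (rotate left by 3).
"planet" → "netpla".

netpla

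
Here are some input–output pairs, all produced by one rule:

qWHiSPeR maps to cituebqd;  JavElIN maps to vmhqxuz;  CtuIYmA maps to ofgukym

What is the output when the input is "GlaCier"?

Rule — shift every letter 12 places forward in the alphabet (wrapping around), then convert every letter to lowercase.
Starting from "GlaCier": after the first operation, "SxmOuqd"; after the second, "sxmouqd".

sxmouqd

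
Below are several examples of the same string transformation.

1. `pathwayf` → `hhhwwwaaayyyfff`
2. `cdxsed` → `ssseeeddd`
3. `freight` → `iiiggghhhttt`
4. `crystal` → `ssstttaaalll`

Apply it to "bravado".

vvvaaadddooo

What's happening: delete the first 3 characters, then repeat every character 3 times.
Applying both steps to "bravado": "vado", then "vvvaaadddooo".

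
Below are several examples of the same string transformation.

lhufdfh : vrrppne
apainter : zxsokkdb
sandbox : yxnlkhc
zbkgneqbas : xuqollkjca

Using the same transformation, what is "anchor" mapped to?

Rule — shift every letter 10 places forward in the alphabet (wrapping around), then sort the characters into reverse alphabetical order.
So "anchor" becomes "yxrmkb".

yxrmkb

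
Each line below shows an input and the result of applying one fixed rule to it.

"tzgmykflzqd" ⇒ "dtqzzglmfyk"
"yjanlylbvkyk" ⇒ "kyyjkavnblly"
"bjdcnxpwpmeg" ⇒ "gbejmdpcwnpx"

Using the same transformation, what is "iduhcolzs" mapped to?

sizdluohc

Looking at the pairs, the operation is to reverse the string, then take characters alternately from the front and the back (1st, last, 2nd, 2nd-last, ...).
Applying both steps to "iduhcolzs": "szlochudi", then "sizdluohc".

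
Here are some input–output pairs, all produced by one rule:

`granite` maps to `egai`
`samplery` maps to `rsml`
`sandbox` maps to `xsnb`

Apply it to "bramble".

ebab

Each output is the input with this applied: keep every other character starting from the first (positions 1st, 3rd, 5th, ...), then move the last character to the front.
Working it through for "bramble": intermediate "babe", final "ebab".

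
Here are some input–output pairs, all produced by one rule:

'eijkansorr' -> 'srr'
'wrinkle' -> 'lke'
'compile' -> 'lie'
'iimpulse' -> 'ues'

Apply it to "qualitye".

The pattern: swap each adjacent pair of characters (1↔2, 3↔4, ...), then keep only the last 3 characters.
On "qualitye" that produces "iey".

iey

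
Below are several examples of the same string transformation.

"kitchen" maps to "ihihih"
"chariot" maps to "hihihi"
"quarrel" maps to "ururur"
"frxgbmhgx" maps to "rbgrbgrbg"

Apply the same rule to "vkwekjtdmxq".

The rule is to keep one character in every 3, starting at position 2 (positions 2nd, 5th, 8th, ...), then write the whole string 3 times in a row.
Starting from "vkwekjtdmxq": after the first operation, "kkdq"; after the second, "kkdqkkdqkkdq".

kkdqkkdqkkdq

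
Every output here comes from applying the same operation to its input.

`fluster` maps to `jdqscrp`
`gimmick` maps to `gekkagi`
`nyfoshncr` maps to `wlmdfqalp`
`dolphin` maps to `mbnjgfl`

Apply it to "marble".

ykzpcj

The transformation: swap each adjacent pair of characters (1↔2, 3↔4, ...), then shift every letter 2 places backward in the alphabet (wrapping around).
Applying both steps to "marble": "ambrel", then "ykzpcj".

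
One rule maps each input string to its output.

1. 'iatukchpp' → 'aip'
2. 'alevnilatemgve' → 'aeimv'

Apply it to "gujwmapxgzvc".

agpw

What's happening: sort the characters into alphabetical order, then keep one character in every 3, starting at position 1 (positions 1st, 4th, 7th, ...).
Starting from "gujwmapxgzvc": after the first operation, "acggjmpuvwxz"; after the second, "agpw".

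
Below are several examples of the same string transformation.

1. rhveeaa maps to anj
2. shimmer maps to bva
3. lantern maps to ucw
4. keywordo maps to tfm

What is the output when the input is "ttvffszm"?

Rule — shift every letter 9 places forward in the alphabet (wrapping around), then keep one character in every 3, starting at position 1 (positions 1st, 4th, 7th, ...).
Working it through for "ttvffszm": intermediate "cceoobiv", final "coi".
(Check on "keywordo": → "tnhfxamx" → "tfm" ✓)

coi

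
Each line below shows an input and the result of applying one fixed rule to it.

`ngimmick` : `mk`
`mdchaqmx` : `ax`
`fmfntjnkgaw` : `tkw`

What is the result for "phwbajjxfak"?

Each output is the input with this applied: keep one character in every 3, starting at position 2 (positions 2nd, 5th, 8th, ...), then delete the first character.
Starting from "phwbajjxfak": after the first operation, "haxk"; after the second, "axk".
(Check on "mdchaqmx": → "dax" → "ax" ✓)

axk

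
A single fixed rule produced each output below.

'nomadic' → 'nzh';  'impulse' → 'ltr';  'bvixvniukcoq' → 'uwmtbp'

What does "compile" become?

nok

Looking at the pairs, the operation is to shift every letter 1 place backward in the alphabet (wrapping around), then keep every other character starting from the second (positions 2nd, 4th, 6th, ...).
Applying both steps to "compile": "bnlohkd", then "nok".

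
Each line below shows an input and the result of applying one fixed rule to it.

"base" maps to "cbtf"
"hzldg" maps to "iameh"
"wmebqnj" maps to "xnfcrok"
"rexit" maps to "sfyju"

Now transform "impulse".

jnqvmtf

In each case the input is transformed by: shift every letter 1 place forward in the alphabet (wrapping around).
So "impulse" becomes "jnqvmtf".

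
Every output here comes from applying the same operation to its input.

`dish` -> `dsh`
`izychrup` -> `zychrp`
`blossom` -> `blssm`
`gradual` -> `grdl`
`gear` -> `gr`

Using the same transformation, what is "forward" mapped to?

frwrd

Rule — remove every vowel.
"forward" → "frwrd".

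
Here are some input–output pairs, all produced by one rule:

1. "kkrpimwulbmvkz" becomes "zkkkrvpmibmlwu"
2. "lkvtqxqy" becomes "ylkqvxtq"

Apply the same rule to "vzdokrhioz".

zvzodiohkr

Looking at the pairs, the operation is to swap the first and last characters, then take characters alternately from the front and the back (1st, last, 2nd, 2nd-last, ...).
Starting from "vzdokrhioz": after the first operation, "zzdokrhiov"; after the second, "zvzodiohkr".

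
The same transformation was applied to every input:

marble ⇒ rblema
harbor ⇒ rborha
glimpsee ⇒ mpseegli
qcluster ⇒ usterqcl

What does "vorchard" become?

In each case the input is transformed by: move the last character to the front, then swap the front and back halves of the string.
Starting from "vorchard": after the first operation, "dvorchar"; after the second, "chardvor".
(Check on "harbor": → "rharbo" → "rborha" ✓)

chardvor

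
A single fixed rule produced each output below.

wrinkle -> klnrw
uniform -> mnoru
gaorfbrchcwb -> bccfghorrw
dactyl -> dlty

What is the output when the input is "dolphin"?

ilnop

The rule is to sort the characters into alphabetical order, then delete the first 2 characters.
For "dolphin" the result is "ilnop".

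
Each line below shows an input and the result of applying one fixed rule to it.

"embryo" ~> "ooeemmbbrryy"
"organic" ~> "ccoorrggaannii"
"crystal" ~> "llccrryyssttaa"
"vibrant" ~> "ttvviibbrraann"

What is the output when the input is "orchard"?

ddoorrcchhaarr

Each output is the input with this applied: move the last character to the front, then double every character.
On "orchard": the first step gives "dorchar", and the second then gives "ddoorrcchhaarr".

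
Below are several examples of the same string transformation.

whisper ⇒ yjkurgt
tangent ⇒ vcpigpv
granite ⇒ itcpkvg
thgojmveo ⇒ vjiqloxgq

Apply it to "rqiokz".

tskqmb

The rule is to shift every letter 2 places forward in the alphabet (wrapping around).
For "rqiokz" the result is "tskqmb".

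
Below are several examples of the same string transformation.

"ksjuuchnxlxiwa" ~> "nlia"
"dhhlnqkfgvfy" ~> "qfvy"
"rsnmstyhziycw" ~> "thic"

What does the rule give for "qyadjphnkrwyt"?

pnry

The transformation: keep every other character starting from the second (positions 2nd, 4th, 6th, ...), then keep only the last 4 characters.
"qyadjphnkrwyt" → "pnry".
(Check on "rsnmstyhziycw": → "smthic" → "thic" ✓)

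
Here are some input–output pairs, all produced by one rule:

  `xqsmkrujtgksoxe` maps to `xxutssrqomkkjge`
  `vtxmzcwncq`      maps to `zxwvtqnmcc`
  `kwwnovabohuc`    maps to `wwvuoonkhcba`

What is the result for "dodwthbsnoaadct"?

The transformation: sort the characters into reverse alphabetical order.
"dodwthbsnoaadct" → "wttsoonhdddcbaa".

wttsoonhdddcbaa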